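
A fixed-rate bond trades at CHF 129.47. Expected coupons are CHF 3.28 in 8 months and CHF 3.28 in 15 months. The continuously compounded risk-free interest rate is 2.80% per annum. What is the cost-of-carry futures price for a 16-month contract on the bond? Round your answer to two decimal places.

CHF 127.77

PV(coupons) I = 3.28·e^(−0.0280·8/12) + 3.28·e^(−0.0280·15/12)
I = 3.2193 + 3.1672 = 6.3865
F = (S − I)·e^(rT) = (129.47 − 6.3865) · e^(0.0280·16/12)
= 123.0835 · e^0.037333 = 123.0835 × 1.038039 = CHF 127.77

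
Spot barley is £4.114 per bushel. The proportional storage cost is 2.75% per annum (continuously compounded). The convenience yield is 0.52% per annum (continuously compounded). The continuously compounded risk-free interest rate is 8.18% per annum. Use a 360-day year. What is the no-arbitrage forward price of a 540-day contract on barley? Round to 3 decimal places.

£4.809 per bushel

Net carry = r + u − y = 0.0818 + 0.0275 − 0.0052 = 0.1041
F = S·e^((r+u−y)T) = 4.114 · e^(0.1041 × 540/360) = 4.114 · e^0.156150
= 4.114 × 1.169002 = £4.809 per bushel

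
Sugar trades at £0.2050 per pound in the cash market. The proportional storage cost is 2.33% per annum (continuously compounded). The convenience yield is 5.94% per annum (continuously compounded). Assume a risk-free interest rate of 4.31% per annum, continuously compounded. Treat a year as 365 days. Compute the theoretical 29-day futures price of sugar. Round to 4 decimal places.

£0.2051 per pound

Net carry = r + u − y = 0.0431 + 0.0233 − 0.0594 = 0.0070
F = S·e^((r+u−y)T) = 0.2050 · e^(0.0070 × 29/365) = 0.2050 · e^0.000556
= 0.2050 × 1.000556 = £0.2051 per pound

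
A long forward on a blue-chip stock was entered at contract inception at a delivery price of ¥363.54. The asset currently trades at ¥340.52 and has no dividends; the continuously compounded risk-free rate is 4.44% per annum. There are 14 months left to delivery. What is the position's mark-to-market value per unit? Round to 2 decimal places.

-¥4.67

Current fair forward for the remaining 14 months: F = S·e^(r·T), r = 0.0444
F = 340.52 · e^(0.0444 × 14/12) = 340.52 × 1.053165 = 358.6237
Value of long forward = (F − K)·e^(−rT) = (358.6237 − 363.54) · e^(−0.0444·14/12)
= -4.9163 × 0.949519 = -4.67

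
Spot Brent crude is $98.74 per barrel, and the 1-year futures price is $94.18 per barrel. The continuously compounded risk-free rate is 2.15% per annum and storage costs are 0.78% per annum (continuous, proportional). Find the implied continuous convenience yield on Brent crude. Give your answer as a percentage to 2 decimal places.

F = S·e^((r+u−y)T) ⇒ (r+u−y) = ln(F/S)/T
ln(94.18/98.74) = -0.047282; /T ⇒ -0.047282
y = r + u − ln(F/S)/T = 0.0215 + 0.0078 + 0.047282 = 0.076582
y = 7.66%

7.66%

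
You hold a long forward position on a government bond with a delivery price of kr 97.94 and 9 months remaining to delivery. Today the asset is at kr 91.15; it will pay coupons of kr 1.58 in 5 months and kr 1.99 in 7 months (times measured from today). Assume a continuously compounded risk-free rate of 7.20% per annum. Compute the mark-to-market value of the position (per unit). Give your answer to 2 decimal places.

-kr 5.08

PV(remaining coupons) I = 1.58·e^(−0.0720·5/12) + 1.99·e^(−0.0720·7/12) = 3.4415
Current forward F = (S − I)·e^(rT) = (91.15 − 3.4415)·e^(0.0720·9/12) = 87.7085 × 1.055485 = 92.5750
Value (long) = (F − K)·e^(−rT) = (92.5750 − 97.94) × 0.947432 = -5.0830
Value = -kr 5.08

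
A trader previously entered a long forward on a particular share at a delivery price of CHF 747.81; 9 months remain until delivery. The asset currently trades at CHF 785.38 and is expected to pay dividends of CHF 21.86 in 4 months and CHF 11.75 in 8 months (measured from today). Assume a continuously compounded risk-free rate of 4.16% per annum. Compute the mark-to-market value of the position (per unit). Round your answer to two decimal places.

PV(remaining dividends) I = 21.86·e^(−0.0416·4/12) + 11.75·e^(−0.0416·8/12) = 32.9876
Current forward F = (S − I)·e^(rT) = (785.38 − 32.9876)·e^(0.0416·9/12) = 752.3924 × 1.031692 = 776.2372
Value (long) = (F − K)·e^(−rT) = (776.2372 − 747.81) × 0.969282 = 27.5540
Value = CHF 27.55

CHF 27.55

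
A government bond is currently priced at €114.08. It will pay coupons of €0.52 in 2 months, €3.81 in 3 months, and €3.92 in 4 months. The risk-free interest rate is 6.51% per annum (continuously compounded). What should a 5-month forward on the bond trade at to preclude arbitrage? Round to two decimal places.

€108.90

PV(coupons) I = 0.52·e^(−0.0651·2/12) + 3.81·e^(−0.0651·3/12) + 3.92·e^(−0.0651·4/12)
I = 0.5144 + 3.7485 + 3.8359 = 8.0988
F = (S − I)·e^(rT) = (114.08 − 8.0988) · e^(0.0651·5/12)
= 105.9812 · e^0.027125 = 105.9812 × 1.027496 = €108.90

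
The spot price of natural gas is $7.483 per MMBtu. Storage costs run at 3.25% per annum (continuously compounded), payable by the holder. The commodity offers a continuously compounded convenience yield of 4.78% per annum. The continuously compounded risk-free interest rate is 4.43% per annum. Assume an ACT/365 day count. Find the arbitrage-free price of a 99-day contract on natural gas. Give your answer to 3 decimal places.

$7.542 per MMBtu

Net carry = r + u − y = 0.0443 + 0.0325 − 0.0478 = 0.0290
F = S·e^((r+u−y)T) = 7.483 · e^(0.0290 × 99/365) = 7.483 · e^0.007866
= 7.483 × 1.007897 = $7.542 per MMBtu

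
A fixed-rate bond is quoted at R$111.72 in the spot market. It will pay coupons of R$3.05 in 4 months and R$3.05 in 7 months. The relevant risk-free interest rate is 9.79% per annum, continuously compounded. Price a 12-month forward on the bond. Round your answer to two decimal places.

PV(coupons) I = 3.05·e^(−0.0979·4/12) + 3.05·e^(−0.0979·7/12)
I = 2.9521 + 2.8807 = 5.8328
F = (S − I)·e^(rT) = (111.72 − 5.8328) · e^(0.0979·12/12)
= 105.8872 · e^0.097900 = 105.8872 × 1.102852 = R$116.78

R$116.78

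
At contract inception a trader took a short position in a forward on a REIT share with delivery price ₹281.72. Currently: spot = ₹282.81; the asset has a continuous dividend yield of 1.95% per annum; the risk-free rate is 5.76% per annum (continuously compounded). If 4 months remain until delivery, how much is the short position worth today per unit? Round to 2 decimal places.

-₹4.62

Current fair forward for the remaining 4 months: F = S·e^((r − q)·T), (r − q) = 0.0576 − 0.0195 = 0.0381
F = 282.81 · e^(0.0381 × 4/12) = 282.81 × 1.012781 = 286.4246
Value of long forward = (F − K)·e^(−rT) = (286.4246 − 281.72) · e^(−0.0576·4/12)
= 4.7046 × 0.980983 = 4.62
Short position value = −(long value) = -₹4.62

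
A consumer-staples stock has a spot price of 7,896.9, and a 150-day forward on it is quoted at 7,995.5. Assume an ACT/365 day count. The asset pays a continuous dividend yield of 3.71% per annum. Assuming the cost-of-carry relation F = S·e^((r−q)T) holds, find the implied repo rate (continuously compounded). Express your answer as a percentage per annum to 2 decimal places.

From F = S·e^((r−q)T): (r − q) = ln(F/S)/T
ln(7995.5/7896.9) = ln(1.012486) = 0.012409
(r − q) = 0.012409 / (150/365) = 0.030195
r = ln(F/S)/T + q = 0.030195 + 0.0371 = 0.067295
r = 6.73%

6.73%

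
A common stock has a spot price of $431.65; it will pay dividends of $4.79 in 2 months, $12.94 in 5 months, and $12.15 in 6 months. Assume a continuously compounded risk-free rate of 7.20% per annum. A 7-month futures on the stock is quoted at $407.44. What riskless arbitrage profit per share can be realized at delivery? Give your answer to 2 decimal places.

$12.47 per share

PV(dividends) I = 4.79·e^(−0.0720·2/12) + 12.94·e^(−0.0720·5/12) + 12.15·e^(−0.0720·6/12) = 29.0108
Fair futures F* = (S − I)·e^(rT) = (431.65 − 29.0108)·e^0.042000 = 402.6392 × 1.042894 = 419.9100
Market $407.44 < fair 419.9100: forward underpriced → reverse cash-and-carry (short the stock, invest proceeds at r, pay the dividends, go long the forward).
Profit at T = |F_mkt − F*| = |407.44 − 419.9100| = $12.47 per share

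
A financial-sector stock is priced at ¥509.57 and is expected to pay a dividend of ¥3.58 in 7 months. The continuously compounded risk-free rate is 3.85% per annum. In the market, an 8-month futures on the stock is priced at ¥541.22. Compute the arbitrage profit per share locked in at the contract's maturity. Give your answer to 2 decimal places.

PV(dividends) I = 3.58·e^(−0.0385·7/12) = 3.5005
Fair futures F* = (S − I)·e^(rT) = (509.57 − 3.5005)·e^0.025667 = 506.0695 × 1.025999 = 519.2268
Market ¥541.22 > fair 519.2268: forward overpriced → cash-and-carry (borrow at r, buy the stock and collect the dividends, short the forward).
Profit at T = |F_mkt − F*| = |541.22 − 519.2268| = ¥21.99 per share

¥21.99 per share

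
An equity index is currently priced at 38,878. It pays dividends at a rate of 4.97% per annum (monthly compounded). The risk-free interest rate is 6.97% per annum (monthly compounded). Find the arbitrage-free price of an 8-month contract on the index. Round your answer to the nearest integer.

39,397

F = S · (1+r/12)^(12T) / (1+q/12)^(12T)
= 38878 × 1.047422 / 1.033618 = 38878 × 1.013355
F = 39,397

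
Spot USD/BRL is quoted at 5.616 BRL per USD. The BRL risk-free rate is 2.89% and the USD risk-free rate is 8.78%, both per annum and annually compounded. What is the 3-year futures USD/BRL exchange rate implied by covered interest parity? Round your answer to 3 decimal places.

By covered interest parity, F = S · (1+r_BRL)^T / (1+r_USD)^T
= 5.616 × 1.089230 / 1.287203 = 5.616 × 0.846199
F = 4.752 BRL per USD

4.752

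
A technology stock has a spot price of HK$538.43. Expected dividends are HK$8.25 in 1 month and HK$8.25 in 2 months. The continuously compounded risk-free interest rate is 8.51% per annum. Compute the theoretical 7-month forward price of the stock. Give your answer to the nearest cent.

HK$548.68

PV(dividends) I = 8.25·e^(−0.0851·1/12) + 8.25·e^(−0.0851·2/12)
I = 8.1917 + 8.1338 = 16.3255
F = (S − I)·e^(rT) = (538.43 − 16.3255) · e^(0.0851·7/12)
= 522.1045 · e^0.049642 = 522.1045 × 1.050895 = HK$548.68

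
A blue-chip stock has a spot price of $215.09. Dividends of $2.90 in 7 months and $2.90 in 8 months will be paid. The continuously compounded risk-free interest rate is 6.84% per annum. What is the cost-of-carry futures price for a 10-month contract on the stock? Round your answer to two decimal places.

$221.82

PV(dividends) I = 2.90·e^(−0.0684·7/12) + 2.90·e^(−0.0684·8/12)
I = 2.7866 + 2.7707 = 5.5573
F = (S − I)·e^(rT) = (215.09 − 5.5573) · e^(0.0684·10/12)
= 209.5327 · e^0.057000 = 209.5327 × 1.058656 = $221.82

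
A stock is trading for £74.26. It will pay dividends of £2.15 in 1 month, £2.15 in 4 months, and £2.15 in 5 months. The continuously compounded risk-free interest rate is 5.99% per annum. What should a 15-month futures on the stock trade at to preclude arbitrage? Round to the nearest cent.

PV(dividends) I = 2.15·e^(−0.0599·1/12) + 2.15·e^(−0.0599·4/12) + 2.15·e^(−0.0599·5/12)
I = 2.1393 + 2.1075 + 2.0970 = 6.3438
F = (S − I)·e^(rT) = (74.26 − 6.3438) · e^(0.0599·15/12)
= 67.9162 · e^0.074875 = 67.9162 × 1.077749 = £73.20

£73.20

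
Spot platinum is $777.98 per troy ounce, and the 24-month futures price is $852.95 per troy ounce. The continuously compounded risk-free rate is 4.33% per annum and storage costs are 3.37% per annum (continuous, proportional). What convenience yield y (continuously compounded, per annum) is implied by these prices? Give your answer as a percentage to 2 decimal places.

3.10%

F = S·e^((r+u−y)T) ⇒ (r+u−y) = ln(F/S)/T
ln(852.95/777.98) = 0.092000; /T ⇒ 0.046000
y = r + u − ln(F/S)/T = 0.0433 + 0.0337 − 0.046000 = 0.031000
y = 3.10%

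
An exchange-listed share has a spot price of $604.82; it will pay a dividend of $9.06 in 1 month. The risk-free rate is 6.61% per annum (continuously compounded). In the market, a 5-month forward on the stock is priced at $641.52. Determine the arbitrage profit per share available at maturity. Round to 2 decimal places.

$29.07 per share

PV(dividends) I = 9.06·e^(−0.0661·1/12) = 9.0102
Fair forward F* = (S − I)·e^(rT) = (604.82 − 9.0102)·e^0.027542 = 595.8098 × 1.027925 = 612.4478
Market $641.52 > fair 612.4478: forward overpriced → cash-and-carry (borrow at r, buy the stock and collect the dividends, short the forward).
Profit at T = |F_mkt − F*| = |641.52 − 612.4478| = $29.07 per share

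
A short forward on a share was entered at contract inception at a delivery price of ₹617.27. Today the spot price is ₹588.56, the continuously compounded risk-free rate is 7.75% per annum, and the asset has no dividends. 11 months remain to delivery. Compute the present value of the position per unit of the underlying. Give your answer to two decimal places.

Current fair forward for the remaining 11 months: F = S·e^(r·T), r = 0.0775
F = 588.56 · e^(0.0775 × 11/12) = 588.56 × 1.073626 = 631.8933
Value of long forward = (F − K)·e^(−rT) = (631.8933 − 617.27) · e^(−0.0775·11/12)
= 14.6233 × 0.931423 = 13.62
Short position value = −(long value) = -₹13.62

-₹13.62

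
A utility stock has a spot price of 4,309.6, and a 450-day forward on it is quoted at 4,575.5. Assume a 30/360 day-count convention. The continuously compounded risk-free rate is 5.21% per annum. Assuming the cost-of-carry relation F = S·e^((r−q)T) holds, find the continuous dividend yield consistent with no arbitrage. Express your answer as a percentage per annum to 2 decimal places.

0.42%

From F = S·e^((r−q)T): (r − q) = ln(F/S)/T
ln(4575.5/4309.6) = ln(1.061699) = 0.059870
(r − q) = 0.059870 / (450/360) = 0.047896
q = r − ln(F/S)/T = 0.0521 − 0.047896 = 0.004204
q = 0.42%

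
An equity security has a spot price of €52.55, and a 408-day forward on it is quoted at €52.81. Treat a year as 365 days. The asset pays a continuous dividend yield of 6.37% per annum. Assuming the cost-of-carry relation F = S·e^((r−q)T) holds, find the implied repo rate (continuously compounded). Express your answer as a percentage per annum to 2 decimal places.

6.81%

From F = S·e^((r−q)T): (r − q) = ln(F/S)/T
ln(52.81/52.55) = ln(1.004948) = 0.004936
(r − q) = 0.004936 / (408/365) = 0.004416
r = ln(F/S)/T + q = 0.004416 + 0.0637 = 0.068116
r = 6.81%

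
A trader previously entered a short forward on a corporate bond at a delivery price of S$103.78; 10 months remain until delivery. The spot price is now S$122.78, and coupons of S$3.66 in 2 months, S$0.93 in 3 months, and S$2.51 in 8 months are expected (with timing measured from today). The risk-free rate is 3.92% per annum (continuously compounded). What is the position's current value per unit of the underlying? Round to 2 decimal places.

PV(remaining coupons) I = 3.66·e^(−0.0392·2/12) + 0.93·e^(−0.0392·3/12) + 2.51·e^(−0.0392·8/12) = 7.0024
Current forward F = (S − I)·e^(rT) = (122.78 − 7.0024)·e^(0.0392·10/12) = 115.7776 × 1.033206 = 119.6221
Value (long) = (F − K)·e^(−rT) = (119.6221 − 103.78) × 0.967861 = 15.3330
Short position value = −(long value) = -S$15.33

-S$15.33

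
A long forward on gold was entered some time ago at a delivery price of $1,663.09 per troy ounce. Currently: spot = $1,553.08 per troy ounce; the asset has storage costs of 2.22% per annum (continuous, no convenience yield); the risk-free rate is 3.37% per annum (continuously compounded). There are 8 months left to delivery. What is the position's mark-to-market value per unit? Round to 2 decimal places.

-$49.91 per troy ounce

Current fair forward for the remaining 8 months: F = S·e^((r + u)·T), (r + u) = 0.0337 + 0.0222 = 0.0559
F = 1553.08 · e^(0.0559 × 8/12) = 1553.08 × 1.03796978 = 1612.0501
Value of long forward = (F − K)·e^(−rT) = (1612.0501 − 1663.09) · e^(−0.0337·8/12)
= -51.0399 × 0.97778383 = -49.91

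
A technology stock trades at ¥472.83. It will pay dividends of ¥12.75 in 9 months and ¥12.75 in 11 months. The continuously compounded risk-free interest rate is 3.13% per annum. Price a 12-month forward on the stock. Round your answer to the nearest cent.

PV(dividends) I = 12.75·e^(−0.0313·9/12) + 12.75·e^(−0.0313·11/12)
I = 12.4542 + 12.3894 = 24.8436
F = (S − I)·e^(rT) = (472.83 − 24.8436) · e^(0.0313·12/12)
= 447.9864 · e^0.031300 = 447.9864 × 1.031795 = ¥462.23

¥462.23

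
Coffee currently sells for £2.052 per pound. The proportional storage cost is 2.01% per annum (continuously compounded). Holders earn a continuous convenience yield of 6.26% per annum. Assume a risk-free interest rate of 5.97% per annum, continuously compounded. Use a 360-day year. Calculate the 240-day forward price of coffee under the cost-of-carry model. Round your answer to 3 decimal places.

£2.076 per pound

Net carry = r + u − y = 0.0597 + 0.0201 − 0.0626 = 0.0172
F = S·e^((r+u−y)T) = 2.052 · e^(0.0172 × 240/360) = 2.052 · e^0.011467
= 2.052 × 1.011533 = £2.076 per pound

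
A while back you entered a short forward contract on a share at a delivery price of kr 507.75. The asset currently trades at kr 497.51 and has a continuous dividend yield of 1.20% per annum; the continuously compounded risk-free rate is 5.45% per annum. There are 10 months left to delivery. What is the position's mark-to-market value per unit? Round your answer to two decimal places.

Current fair forward for the remaining 10 months: F = S·e^((r − q)·T), (r − q) = 0.0545 − 0.0120 = 0.0425
F = 497.51 · e^(0.0425 × 10/12) = 497.51 × 1.036051 = 515.4457
Value of long forward = (F − K)·e^(−rT) = (515.4457 − 507.75) · e^(−0.0545·10/12)
= 7.6957 × 0.955599 = 7.35
Short position value = −(long value) = -kr 7.35

-kr 7.35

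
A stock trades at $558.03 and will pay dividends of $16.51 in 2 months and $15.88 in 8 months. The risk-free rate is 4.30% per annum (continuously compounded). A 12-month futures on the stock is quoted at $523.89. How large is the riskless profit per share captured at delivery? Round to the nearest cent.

$25.44 per share

PV(dividends) I = 16.51·e^(−0.0430·2/12) + 15.88·e^(−0.0430·8/12) = 31.8233
Fair futures F* = (S − I)·e^(rT) = (558.03 − 31.8233)·e^0.043000 = 526.2067 × 1.043938 = 549.3272
Market $523.89 < fair 549.3272: forward underpriced → reverse cash-and-carry (short the stock, invest proceeds at r, pay the dividends, go long the forward).
Profit at T = |F_mkt − F*| = |523.89 − 549.3272| = $25.44 per share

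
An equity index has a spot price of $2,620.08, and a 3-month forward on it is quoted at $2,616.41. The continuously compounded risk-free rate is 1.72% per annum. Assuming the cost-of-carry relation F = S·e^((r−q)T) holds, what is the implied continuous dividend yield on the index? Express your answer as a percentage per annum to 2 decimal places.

2.28%

From F = S·e^((r−q)T): (r − q) = ln(F/S)/T
ln(2616.41/2620.08) = ln(0.998599) = -0.001402
(r − q) = -0.001402 / (3/12) = -0.005608
q = r − ln(F/S)/T = 0.0172 + 0.005608 = 0.022808
q = 2.28%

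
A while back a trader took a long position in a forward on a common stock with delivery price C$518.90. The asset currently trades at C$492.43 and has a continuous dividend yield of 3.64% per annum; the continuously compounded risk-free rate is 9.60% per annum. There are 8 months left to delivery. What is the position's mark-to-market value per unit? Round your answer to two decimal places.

Current fair forward for the remaining 8 months: F = S·e^((r − q)·T), (r − q) = 0.0960 − 0.0364 = 0.0596
F = 492.43 · e^(0.0596 × 8/12) = 492.43 × 1.040533 = 512.3897
Value of long forward = (F − K)·e^(−rT) = (512.3897 − 518.90) · e^(−0.0960·8/12)
= -6.5103 × 0.938005 = -6.11

-C$6.11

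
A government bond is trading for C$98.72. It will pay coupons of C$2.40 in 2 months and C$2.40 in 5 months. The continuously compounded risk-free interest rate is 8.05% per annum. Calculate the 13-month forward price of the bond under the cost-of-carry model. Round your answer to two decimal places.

C$102.60

PV(coupons) I = 2.40·e^(−0.0805·2/12) + 2.40·e^(−0.0805·5/12)
I = 2.3680 + 2.3208 = 4.6888
F = (S − I)·e^(rT) = (98.72 − 4.6888) · e^(0.0805·13/12)
= 94.0312 · e^0.087208 = 94.0312 × 1.091124 = C$102.60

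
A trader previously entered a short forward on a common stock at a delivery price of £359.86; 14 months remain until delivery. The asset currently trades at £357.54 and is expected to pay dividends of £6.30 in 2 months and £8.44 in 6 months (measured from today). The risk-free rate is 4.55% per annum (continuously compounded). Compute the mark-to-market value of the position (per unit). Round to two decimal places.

PV(remaining dividends) I = 6.30·e^(−0.0455·2/12) + 8.44·e^(−0.0455·6/12) = 14.5026
Current forward F = (S − I)·e^(rT) = (357.54 − 14.5026)·e^(0.0455·14/12) = 343.0374 × 1.054518 = 361.7391
Value (long) = (F − K)·e^(−rT) = (361.7391 − 359.86) × 0.948301 = 1.7820
Short position value = −(long value) = -£1.78

-£1.78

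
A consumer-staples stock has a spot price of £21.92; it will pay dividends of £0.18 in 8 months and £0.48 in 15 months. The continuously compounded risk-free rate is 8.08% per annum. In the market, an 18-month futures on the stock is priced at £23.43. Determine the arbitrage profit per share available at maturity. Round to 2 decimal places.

£0.63 per share

PV(dividends) I = 0.18·e^(−0.0808·8/12) + 0.48·e^(−0.0808·15/12) = 0.6044
Fair futures F* = (S − I)·e^(rT) = (21.92 − 0.6044)·e^0.121200 = 21.3156 × 1.128851 = 24.0621
Market £23.43 < fair 24.0621: forward underpriced → reverse cash-and-carry (short the stock, invest proceeds at r, pay the dividends, go long the forward).
Profit at T = |F_mkt − F*| = |23.43 − 24.0621| = £0.63 per share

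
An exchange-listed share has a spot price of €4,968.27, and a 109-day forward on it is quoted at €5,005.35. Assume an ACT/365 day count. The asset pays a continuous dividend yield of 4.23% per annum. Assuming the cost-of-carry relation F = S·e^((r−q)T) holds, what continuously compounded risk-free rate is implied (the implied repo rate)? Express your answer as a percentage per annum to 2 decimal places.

From F = S·e^((r−q)T): (r − q) = ln(F/S)/T
ln(5005.35/4968.27) = ln(1.007463) = 0.007435
(r − q) = 0.007435 / (109/365) = 0.024897
r = ln(F/S)/T + q = 0.024897 + 0.0423 = 0.067197
r = 6.72%

6.72%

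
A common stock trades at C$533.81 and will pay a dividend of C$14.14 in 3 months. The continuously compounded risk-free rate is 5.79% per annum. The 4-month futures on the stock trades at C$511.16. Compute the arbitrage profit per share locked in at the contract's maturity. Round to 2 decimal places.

PV(dividends) I = 14.14·e^(−0.0579·3/12) = 13.9368
Fair futures F* = (S − I)·e^(rT) = (533.81 − 13.9368)·e^0.019300 = 519.8732 × 1.019487 = 530.0040
Market C$511.16 < fair 530.0040: forward underpriced → reverse cash-and-carry (short the stock, invest proceeds at r, pay the dividends, go long the forward).
Profit at T = |F_mkt − F*| = |511.16 − 530.0040| = C$18.84 per share

C$18.84 per share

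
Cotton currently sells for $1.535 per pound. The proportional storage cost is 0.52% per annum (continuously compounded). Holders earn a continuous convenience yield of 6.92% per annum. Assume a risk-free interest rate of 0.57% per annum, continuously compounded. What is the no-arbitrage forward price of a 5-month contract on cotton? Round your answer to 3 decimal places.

$1.498 per pound

Net carry = r + u − y = 0.0057 + 0.0052 − 0.0692 = -0.0583
F = S·e^((r+u−y)T) = 1.535 · e^(-0.0583 × 5/12) = 1.535 · e^-0.024292
= 1.535 × 0.976001 = $1.498 per pound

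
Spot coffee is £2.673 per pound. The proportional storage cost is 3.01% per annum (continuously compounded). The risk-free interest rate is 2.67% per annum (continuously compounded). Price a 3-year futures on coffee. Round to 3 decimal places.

£3.170 per pound

Net carry = r + u − y = 0.0267 + 0.0301 − 0.0000 = 0.0568
F = S·e^((r+u−y)T) = 2.673 · e^(0.0568 × 3) = 2.673 · e^0.170400
= 2.673 × 1.185779 = £3.170 per pound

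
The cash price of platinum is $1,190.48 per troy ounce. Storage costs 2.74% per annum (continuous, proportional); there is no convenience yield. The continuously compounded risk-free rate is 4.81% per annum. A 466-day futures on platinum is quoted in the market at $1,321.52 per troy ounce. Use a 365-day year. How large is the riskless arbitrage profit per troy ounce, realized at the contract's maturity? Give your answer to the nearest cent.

$10.57 per troy ounce

Fair futures: F* = S·e^(carry·T), with carry = (r + u) = 0.0481 + 0.0274 = 0.0755
F* = 1190.48 · e^(0.0755 × 466/365) = 1190.48 · e^0.09639178 = 1190.48 × 1.10119040 = $1310.9451
Market $1321.52 > fair $1310.9451: forward overpriced → cash-and-carry (buy spot, short the forward).
At maturity, profit = |F_mkt − F*| = |1321.52 − 1310.9451| = $10.57 per troy ounce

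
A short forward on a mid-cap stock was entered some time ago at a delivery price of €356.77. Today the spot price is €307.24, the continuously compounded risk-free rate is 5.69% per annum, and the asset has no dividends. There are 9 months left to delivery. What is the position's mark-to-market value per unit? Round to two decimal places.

Current fair forward for the remaining 9 months: F = S·e^(r·T), r = 0.0569
F = 307.24 · e^(0.0569 × 9/12) = 307.24 × 1.043599 = 320.6354
Value of long forward = (F − K)·e^(−rT) = (320.6354 − 356.77) · e^(−0.0569·9/12)
= -36.1346 × 0.958223 = -34.63
Short position value = −(long value) = €34.63

€34.63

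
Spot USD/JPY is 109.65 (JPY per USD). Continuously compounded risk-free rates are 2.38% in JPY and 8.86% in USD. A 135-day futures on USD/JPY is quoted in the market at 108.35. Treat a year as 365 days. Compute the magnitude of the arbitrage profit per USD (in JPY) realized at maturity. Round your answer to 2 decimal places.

1.30 per USD (in JPY)

Fair futures: F* = S·e^(carry·T), with carry = (r_JPY − r_USD) = 0.0238 − 0.0886 = -0.0648
F* = 109.65 · e^(-0.0648 × 135/365) = 109.65 · e^-0.023967 = 109.65 × 0.976318 = 107.0533
Market 108.35 > fair 107.0533: forward overpriced → cash-and-carry (buy spot, short the forward).
At maturity, profit = |F_mkt − F*| = |108.35 − 107.0533| = 1.30 per USD (in JPY)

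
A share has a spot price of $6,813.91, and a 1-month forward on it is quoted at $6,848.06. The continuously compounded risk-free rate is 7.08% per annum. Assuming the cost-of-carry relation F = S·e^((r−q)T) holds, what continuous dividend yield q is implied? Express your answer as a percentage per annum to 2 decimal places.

1.08%

From F = S·e^((r−q)T): (r − q) = ln(F/S)/T
ln(6848.06/6813.91) = ln(1.005012) = 0.004999
(r − q) = 0.004999 / (1/12) = 0.059988
q = r − ln(F/S)/T = 0.0708 − 0.059988 = 0.010812
q = 1.08%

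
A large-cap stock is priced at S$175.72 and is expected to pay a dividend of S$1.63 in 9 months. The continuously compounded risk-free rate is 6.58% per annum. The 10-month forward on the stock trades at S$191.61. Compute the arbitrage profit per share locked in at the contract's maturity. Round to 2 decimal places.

PV(dividends) I = 1.63·e^(−0.0658·9/12) = 1.5515
Fair forward F* = (S − I)·e^(rT) = (175.72 − 1.5515)·e^0.054833 = 174.1685 × 1.056364 = 183.9853
Market S$191.61 > fair 183.9853: forward overpriced → cash-and-carry (borrow at r, buy the stock and collect the dividends, short the forward).
Profit at T = |F_mkt − F*| = |191.61 − 183.9853| = S$7.62 per share

S$7.62 per share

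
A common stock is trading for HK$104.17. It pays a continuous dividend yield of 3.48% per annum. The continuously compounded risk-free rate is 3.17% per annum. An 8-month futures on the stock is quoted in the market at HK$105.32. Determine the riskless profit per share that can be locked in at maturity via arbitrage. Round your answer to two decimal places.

HK$1.37 per share

Fair futures: F* = S·e^(carry·T), with carry = (r − q) = 0.0317 − 0.0348 = -0.0031
F* = 104.17 · e^(-0.0031 × 8/12) = 104.17 · e^-0.002067 = 104.17 × 0.997935 = HK$103.9549
Market HK$105.32 > fair HK$103.9549: forward overpriced → cash-and-carry (buy spot, short the forward).
At maturity, profit = |F_mkt − F*| = |105.32 − 103.9549| = HK$1.37 per share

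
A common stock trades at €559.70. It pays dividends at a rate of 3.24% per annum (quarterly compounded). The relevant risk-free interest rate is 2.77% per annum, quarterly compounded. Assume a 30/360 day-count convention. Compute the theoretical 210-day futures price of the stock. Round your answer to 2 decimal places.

F = S · (1+r/4)^(4T) / (1+q/4)^(4T)
= 559.70 × 1.016233 / 1.019002 = 559.70 × 0.997283
F = €558.18

€558.18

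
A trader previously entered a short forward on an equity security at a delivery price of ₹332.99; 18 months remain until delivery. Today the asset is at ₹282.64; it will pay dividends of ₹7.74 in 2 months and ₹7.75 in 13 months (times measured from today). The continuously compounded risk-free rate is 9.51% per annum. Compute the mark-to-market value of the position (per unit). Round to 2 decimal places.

PV(remaining dividends) I = 7.74·e^(−0.0951·2/12) + 7.75·e^(−0.0951·13/12) = 14.6096
Current forward F = (S − I)·e^(rT) = (282.64 − 14.6096)·e^(0.0951·18/12) = 268.0304 × 1.153326 = 309.1264
Value (long) = (F − K)·e^(−rT) = (309.1264 − 332.99) × 0.867057 = -20.6911
Short position value = −(long value) = ₹20.69

₹20.69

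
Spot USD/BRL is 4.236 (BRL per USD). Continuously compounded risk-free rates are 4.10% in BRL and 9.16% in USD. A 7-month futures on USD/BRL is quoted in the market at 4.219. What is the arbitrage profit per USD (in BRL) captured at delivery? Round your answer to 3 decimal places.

0.106 per USD (in BRL)

Fair futures: F* = S·e^(carry·T), with carry = (r_BRL − r_USD) = 0.0410 − 0.0916 = -0.0506
F* = 4.236 · e^(-0.0506 × 7/12) = 4.236 · e^-0.029517 = 4.236 × 0.970914 = 4.1128
Market 4.219 > fair 4.1128: forward overpriced → cash-and-carry (buy spot, short the forward).
At maturity, profit = |F_mkt − F*| = |4.219 − 4.1128| = 0.106 per USD (in BRL)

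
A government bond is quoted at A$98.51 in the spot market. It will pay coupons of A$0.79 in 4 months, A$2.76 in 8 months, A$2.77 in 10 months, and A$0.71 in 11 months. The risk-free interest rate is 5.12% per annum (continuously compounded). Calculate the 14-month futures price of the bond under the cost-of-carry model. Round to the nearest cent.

A$97.38

PV(coupons) I = 0.79·e^(−0.0512·4/12) + 2.76·e^(−0.0512·8/12) + 2.77·e^(−0.0512·10/12) + 0.71·e^(−0.0512·11/12)
I = 0.7766 + 2.6674 + 2.6543 + 0.6774 = 6.7757
F = (S − I)·e^(rT) = (98.51 − 6.7757) · e^(0.0512·14/12)
= 91.7343 · e^0.059733 = 91.7343 × 1.061553 = A$97.38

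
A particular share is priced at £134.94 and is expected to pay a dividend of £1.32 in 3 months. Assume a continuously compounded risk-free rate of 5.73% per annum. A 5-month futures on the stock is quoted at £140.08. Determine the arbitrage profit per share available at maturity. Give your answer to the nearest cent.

PV(dividends) I = 1.32·e^(−0.0573·3/12) = 1.3012
Fair futures F* = (S − I)·e^(rT) = (134.94 − 1.3012)·e^0.023875 = 133.6388 × 1.024162 = 136.8678
Market £140.08 > fair 136.8678: forward overpriced → cash-and-carry (borrow at r, buy the stock and collect the dividends, short the forward).
Profit at T = |F_mkt − F*| = |140.08 − 136.8678| = £3.21 per share

£3.21 per share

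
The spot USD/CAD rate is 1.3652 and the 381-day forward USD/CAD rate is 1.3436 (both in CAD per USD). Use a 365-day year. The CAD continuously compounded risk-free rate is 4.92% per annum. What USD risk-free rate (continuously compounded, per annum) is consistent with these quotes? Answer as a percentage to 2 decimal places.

F = S·e^((r_CAD − r_USD)T) ⇒ r_USD = r_CAD − ln(F/S)/T
ln(1.3436/1.3652) = -0.015948; /(381/365) = -0.015278
r_USD = 0.0492 + 0.015278 = 0.064478
r_USD = 6.45%

6.45%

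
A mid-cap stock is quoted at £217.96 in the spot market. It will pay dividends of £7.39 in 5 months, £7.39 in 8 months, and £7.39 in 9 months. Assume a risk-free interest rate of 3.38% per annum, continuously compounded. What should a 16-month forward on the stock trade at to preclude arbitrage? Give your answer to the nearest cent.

PV(dividends) I = 7.39·e^(−0.0338·5/12) + 7.39·e^(−0.0338·8/12) + 7.39·e^(−0.0338·9/12)
I = 7.2867 + 7.2253 + 7.2050 = 21.7170
F = (S − I)·e^(rT) = (217.96 − 21.7170) · e^(0.0338·16/12)
= 196.2430 · e^0.045067 = 196.2430 × 1.046098 = £205.29

£205.29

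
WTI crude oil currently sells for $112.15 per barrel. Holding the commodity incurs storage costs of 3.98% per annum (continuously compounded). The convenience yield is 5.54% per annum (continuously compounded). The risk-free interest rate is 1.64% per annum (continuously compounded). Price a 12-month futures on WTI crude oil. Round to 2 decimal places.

$112.24 per barrel

Net carry = r + u − y = 0.0164 + 0.0398 − 0.0554 = 0.0008
F = S·e^((r+u−y)T) = 112.15 · e^(0.0008 × 12/12) = 112.15 · e^0.000800
= 112.15 × 1.000800 = $112.24 per barrel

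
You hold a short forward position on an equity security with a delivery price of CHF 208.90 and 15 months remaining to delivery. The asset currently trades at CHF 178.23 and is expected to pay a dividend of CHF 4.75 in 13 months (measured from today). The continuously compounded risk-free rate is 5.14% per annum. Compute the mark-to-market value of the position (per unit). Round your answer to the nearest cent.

CHF 22.16

PV(remaining dividends) I = 4.75·e^(−0.0514·13/12) = 4.4927
Current forward F = (S − I)·e^(rT) = (178.23 − 4.4927)·e^(0.0514·15/12) = 173.7373 × 1.066359 = 185.2663
Value (long) = (F − K)·e^(−rT) = (185.2663 − 208.90) × 0.937771 = -22.1630
Short position value = −(long value) = CHF 22.16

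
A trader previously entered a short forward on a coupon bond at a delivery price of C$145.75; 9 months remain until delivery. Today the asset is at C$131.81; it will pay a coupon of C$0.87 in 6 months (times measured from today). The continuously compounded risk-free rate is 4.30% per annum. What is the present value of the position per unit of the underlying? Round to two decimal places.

C$10.17

PV(remaining coupons) I = 0.87·e^(−0.0430·6/12) = 0.8515
Current forward F = (S − I)·e^(rT) = (131.81 − 0.8515)·e^(0.0430·9/12) = 130.9585 × 1.032776 = 135.2508
Value (long) = (F − K)·e^(−rT) = (135.2508 − 145.75) × 0.968264 = -10.1660
Short position value = −(long value) = C$10.17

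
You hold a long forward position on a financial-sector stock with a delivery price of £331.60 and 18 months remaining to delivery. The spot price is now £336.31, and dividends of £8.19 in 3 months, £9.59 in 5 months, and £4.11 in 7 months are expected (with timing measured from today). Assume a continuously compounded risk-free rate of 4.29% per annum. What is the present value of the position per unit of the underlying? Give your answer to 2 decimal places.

PV(remaining dividends) I = 8.19·e^(−0.0429·3/12) + 9.59·e^(−0.0429·5/12) + 4.11·e^(−0.0429·7/12) = 21.5312
Current forward F = (S − I)·e^(rT) = (336.31 − 21.5312)·e^(0.0429·18/12) = 314.7788 × 1.066466 = 335.7009
Value (long) = (F − K)·e^(−rT) = (335.7009 − 331.60) × 0.937677 = 3.8453
Value = £3.85

£3.85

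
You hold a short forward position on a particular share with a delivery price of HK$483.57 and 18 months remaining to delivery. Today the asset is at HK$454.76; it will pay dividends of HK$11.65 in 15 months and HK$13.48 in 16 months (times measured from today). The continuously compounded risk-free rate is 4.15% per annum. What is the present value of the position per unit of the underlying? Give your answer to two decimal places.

HK$23.44

PV(remaining dividends) I = 11.65·e^(−0.0415·15/12) + 13.48·e^(−0.0415·16/12) = 23.8154
Current forward F = (S − I)·e^(rT) = (454.76 − 23.8154)·e^(0.0415·18/12) = 430.9446 × 1.064228 = 458.6233
Value (long) = (F − K)·e^(−rT) = (458.6233 − 483.57) × 0.939648 = -23.4411
Short position value = −(long value) = HK$23.44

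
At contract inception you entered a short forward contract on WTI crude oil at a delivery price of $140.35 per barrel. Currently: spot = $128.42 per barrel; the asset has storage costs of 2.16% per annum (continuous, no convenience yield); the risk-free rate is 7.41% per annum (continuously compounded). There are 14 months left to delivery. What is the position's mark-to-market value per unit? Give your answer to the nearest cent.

Current fair forward for the remaining 14 months: F = S·e^((r + u)·T), (r + u) = 0.0741 + 0.0216 = 0.0957
F = 128.42 · e^(0.0957 × 14/12) = 128.42 × 1.118121 = 143.5891
Value of long forward = (F − K)·e^(−rT) = (143.5891 − 140.35) · e^(−0.0741·14/12)
= 3.2391 × 0.917181 = 2.97
Short position value = −(long value) = -$2.97

-$2.97 per barrel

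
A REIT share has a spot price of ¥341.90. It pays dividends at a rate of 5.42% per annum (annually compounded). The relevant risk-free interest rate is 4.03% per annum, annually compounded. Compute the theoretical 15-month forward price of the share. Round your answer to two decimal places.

F = S · (1+r)^T / (1+q)^T
= 341.90 × 1.050626 / 1.068203 = 341.90 × 0.983545
F = ¥336.27

¥336.27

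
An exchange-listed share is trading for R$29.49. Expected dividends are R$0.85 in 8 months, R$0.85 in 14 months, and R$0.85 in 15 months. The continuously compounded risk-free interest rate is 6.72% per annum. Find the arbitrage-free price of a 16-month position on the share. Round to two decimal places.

R$29.65

PV(dividends) I = 0.85·e^(−0.0672·8/12) + 0.85·e^(−0.0672·14/12) + 0.85·e^(−0.0672·15/12)
I = 0.8128 + 0.7859 + 0.7815 = 2.3802
F = (S − I)·e^(rT) = (29.49 − 2.3802) · e^(0.0672·16/12)
= 27.1098 · e^0.089600 = 27.1098 × 1.093737 = R$29.65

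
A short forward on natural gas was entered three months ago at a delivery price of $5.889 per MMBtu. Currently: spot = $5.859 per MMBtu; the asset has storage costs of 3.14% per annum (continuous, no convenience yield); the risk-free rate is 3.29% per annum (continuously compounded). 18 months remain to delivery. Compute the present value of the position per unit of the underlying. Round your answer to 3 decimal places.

-$0.536 per MMBtu

Current fair forward for the remaining 18 months: F = S·e^((r + u)·T), (r + u) = 0.0329 + 0.0314 = 0.0643
F = 5.859 · e^(0.0643 × 18/12) = 5.859 × 1.101255 = 6.4523
Value of long forward = (F − K)·e^(−rT) = (6.4523 − 5.889) · e^(−0.0329·18/12)
= 0.5633 × 0.951848 = 0.536
Short position value = −(long value) = -$0.536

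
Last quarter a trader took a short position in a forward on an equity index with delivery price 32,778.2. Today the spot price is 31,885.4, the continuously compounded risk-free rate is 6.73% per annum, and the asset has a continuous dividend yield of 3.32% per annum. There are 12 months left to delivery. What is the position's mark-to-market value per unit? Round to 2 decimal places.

-199.36

Current fair forward for the remaining 12 months: F = S·e^((r − q)·T), (r − q) = 0.0673 − 0.0332 = 0.0341
F = 31885.4 · e^(0.0341 × 12/12) = 31885.4 × 1.03468807 = 32991.4430
Value of long forward = (F − K)·e^(−rT) = (32991.4430 − 32778.2) · e^(−0.0673·12/12)
= 213.2430 × 0.93491468 = 199.36
Short position value = −(long value) = -199.36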